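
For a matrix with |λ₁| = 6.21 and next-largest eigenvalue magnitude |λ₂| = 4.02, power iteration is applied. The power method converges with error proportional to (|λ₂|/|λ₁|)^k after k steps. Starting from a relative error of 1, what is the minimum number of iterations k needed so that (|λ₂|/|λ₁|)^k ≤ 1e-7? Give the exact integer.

38

|λ₂/λ₁| = 4.02/6.21 = 0.64734
Need k ≥ ln(1e-7) / ln(0.64734) = -16.1181 / -0.4349 ≈ 37.063
Smallest integer k satisfying the bound: 38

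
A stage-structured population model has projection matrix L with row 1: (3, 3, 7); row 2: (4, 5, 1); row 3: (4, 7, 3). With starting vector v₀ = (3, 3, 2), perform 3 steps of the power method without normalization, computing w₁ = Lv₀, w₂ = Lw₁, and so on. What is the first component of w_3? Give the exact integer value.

w1 = Lv₀ = (3·3 + 3·3 + 7·2; 4·3 + 5·3 + 1·2; 4·3 + 7·3 + 3·2) = (32, 29, 39)
w2 = Lw1 = (3·32 + 3·29 + 7·39; 4·32 + 5·29 + 1·39; 4·32 + 7·29 + 3·39) = (456, 312, 448)
w3 = Lw2 = (5440, 3832, 5352)
The requested component of w3 is 5440.

5440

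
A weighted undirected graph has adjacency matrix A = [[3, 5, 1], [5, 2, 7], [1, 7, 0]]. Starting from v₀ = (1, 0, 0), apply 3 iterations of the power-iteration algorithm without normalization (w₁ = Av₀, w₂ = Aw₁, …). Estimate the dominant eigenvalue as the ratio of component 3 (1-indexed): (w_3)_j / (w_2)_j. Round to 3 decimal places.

6.816

w1 = Av₀ = (3·1 + 5·0 + 1·0; 5·1 + 2·0 + 7·0; 1·1 + 7·0 + 0·0) = (3, 5, 1)
w2 = Aw1 = (3·3 + 5·5 + 1·1; 5·3 + 2·5 + 7·1; 1·3 + 7·5 + 0·1) = (35, 32, 38)
w3 = Aw2 = (303, 505, 259)
Ratio at component: 259 / 38 = 6.816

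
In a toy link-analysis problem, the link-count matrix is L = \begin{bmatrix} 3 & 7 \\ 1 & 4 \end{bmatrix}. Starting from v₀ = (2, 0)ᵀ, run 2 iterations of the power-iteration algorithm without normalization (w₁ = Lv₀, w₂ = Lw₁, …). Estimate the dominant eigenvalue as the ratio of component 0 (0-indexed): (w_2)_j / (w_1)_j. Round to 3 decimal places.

λ ≈ 5.333

w1 = Lv₀ = (3·2 + 7·0; 1·2 + 4·0) = (6, 2)
w2 = Lw1 = (3·6 + 7·2; 1·6 + 4·2) = (32, 14)
Ratio at component: 32 / 6 = 5.333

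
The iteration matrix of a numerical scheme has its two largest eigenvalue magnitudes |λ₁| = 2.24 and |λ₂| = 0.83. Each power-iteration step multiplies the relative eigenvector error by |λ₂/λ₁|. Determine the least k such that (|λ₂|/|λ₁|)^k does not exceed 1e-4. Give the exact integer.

10

|λ₂/λ₁| = 0.83/2.24 = 0.37054
Need k ≥ ln(1e-4) / ln(0.37054) = -9.2103 / -0.9928 ≈ 9.277
Smallest integer k satisfying the bound: 10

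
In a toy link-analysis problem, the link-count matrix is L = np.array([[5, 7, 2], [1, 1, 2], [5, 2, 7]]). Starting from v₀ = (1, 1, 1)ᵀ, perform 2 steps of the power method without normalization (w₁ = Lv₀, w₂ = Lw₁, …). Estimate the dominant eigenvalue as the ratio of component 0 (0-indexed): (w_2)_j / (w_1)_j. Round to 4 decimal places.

λ ≈ 9.0000

w1 = Lv₀ = (14, 4, 14)
w2 = Lw1 = (126, 46, 176)
Ratio at component: 126 / 14 = 9.0000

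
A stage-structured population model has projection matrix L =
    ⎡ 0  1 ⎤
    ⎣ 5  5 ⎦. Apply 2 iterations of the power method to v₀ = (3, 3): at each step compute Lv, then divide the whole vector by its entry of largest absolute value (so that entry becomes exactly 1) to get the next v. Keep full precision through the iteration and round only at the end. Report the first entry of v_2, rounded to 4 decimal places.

Lv0 = (3.00000, 30.00000); divide by 30.00000 → v1 = (0.10000, 1.00000)
Lv1 = (1.00000, 5.50000); divide by 5.50000 → v2 = (0.18182, 1.00000)
Requested entry of v2: 30/165 = 0.1818

0.1818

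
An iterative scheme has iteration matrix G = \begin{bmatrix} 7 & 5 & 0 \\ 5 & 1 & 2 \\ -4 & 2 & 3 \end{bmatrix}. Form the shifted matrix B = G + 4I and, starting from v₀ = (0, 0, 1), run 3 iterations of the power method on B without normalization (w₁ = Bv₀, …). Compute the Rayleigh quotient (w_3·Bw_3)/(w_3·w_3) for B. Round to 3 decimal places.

9.801

B = G + 4I has rows (11, 5, 0); (5, 5, 2); (-4, 2, 7)
w1 = Bv₀ = (11·0 + 5·0 + 0·1; 5·0 + 5·0 + 2·1; (-4)·0 + 2·0 + 7·1) = (0, 2, 7)
w2 = Bw1 = (11·0 + 5·2 + 0·7; 5·0 + 5·2 + 2·7; (-4)·0 + 2·2 + 7·7) = (10, 24, 53)
w3 = Bw2 = (230, 276, 379)
Bw3 = (3910, 3288, 2285)
w3·Bw3 = 2672803; w3·w3 = 272717; μ ≈ 2672803/272717 = 9.801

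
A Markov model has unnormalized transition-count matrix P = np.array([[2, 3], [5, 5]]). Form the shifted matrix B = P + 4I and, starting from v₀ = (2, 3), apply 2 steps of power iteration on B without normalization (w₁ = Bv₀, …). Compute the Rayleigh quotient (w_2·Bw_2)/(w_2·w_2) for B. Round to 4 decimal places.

11.6690

B = P + 4I has rows (6, 3); (5, 9)
w1 = Bv₀ = (21, 37)
w2 = Bw1 = (237, 438)
Bw2 = (2736, 5127)
w2·Bw2 = 2894058; w2·w2 = 248013; μ ≈ 2894058/248013 = 11.6690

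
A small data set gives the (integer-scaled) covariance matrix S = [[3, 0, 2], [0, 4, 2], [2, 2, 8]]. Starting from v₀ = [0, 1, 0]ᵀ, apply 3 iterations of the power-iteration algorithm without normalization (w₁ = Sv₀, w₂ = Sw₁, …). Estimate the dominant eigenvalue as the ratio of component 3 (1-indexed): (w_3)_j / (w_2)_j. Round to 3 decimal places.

w1 = Sv₀ = (0, 4, 2)
w2 = Sw1 = (4, 20, 24)
w3 = Sw2 = (60, 128, 240)
Ratio at component: 240 / 24 = 10.000

λ ≈ 10.000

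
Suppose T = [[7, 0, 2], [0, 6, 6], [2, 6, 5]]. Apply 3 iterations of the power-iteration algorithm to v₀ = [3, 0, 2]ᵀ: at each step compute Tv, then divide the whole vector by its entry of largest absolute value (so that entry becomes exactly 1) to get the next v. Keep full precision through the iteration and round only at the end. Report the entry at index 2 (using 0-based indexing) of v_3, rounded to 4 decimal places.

1.0000

Tv0 = (25.00000, 12.00000, 16.00000); divide by 25.00000 → v1 = (1.00000, 0.48000, 0.64000)
Tv1 = (8.28000, 6.72000, 8.08000); divide by 8.28000 → v2 = (1.00000, 0.81159, 0.97585)
Tv2 = (8.95169, 10.72464, 11.74879); divide by 11.74879 → v3 = (0.76192, 0.91283, 1.00000)
Requested entry of v3: 2432/2432 = 1.0000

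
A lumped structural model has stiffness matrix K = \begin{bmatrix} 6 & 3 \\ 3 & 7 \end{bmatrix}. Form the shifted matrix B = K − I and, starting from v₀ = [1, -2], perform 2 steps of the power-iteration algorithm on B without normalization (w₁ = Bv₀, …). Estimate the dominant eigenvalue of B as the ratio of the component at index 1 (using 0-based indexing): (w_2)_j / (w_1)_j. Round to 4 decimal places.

B = K − I has rows (5, 3); (3, 6)
w1 = Bv₀ = (5·1 + 3·(-2); 3·1 + 6·(-2)) = (-1, -9)
w2 = Bw1 = (5·(-1) + 3·(-9); 3·(-1) + 6·(-9)) = (-32, -57)
Ratio: -57/-9 = 6.3333

6.3333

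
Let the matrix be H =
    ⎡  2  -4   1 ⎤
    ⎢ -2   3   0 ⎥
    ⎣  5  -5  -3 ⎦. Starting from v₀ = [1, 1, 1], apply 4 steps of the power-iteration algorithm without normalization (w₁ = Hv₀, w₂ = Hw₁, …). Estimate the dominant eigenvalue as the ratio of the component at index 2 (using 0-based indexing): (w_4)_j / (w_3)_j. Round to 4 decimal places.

w1 = Hv₀ = (2·1 + (-4)·1 + 1·1; (-2)·1 + 3·1 + 0·1; 5·1 + (-5)·1 + (-3)·1) = (-1, 1, -3)
w2 = Hw1 = (2·(-1) + (-4)·1 + 1·(-3); (-2)·(-1) + 3·1 + 0·(-3); 5·(-1) + (-5)·1 + (-3)·(-3)) = (-9, 5, -1)
w3 = Hw2 = (-39, 33, -67)
w4 = Hw3 = (-277, 177, -159)
Ratio at component: -159 / -67 = 2.3731

2.3731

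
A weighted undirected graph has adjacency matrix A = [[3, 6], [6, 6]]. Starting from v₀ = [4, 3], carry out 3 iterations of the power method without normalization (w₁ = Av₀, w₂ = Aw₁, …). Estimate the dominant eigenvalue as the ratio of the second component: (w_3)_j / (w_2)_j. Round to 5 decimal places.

w1 = Av₀ = (30, 42)
w2 = Aw1 = (342, 432)
w3 = Aw2 = (3618, 4644)
Ratio at component: 4644 / 432 = 10.75000

10.75000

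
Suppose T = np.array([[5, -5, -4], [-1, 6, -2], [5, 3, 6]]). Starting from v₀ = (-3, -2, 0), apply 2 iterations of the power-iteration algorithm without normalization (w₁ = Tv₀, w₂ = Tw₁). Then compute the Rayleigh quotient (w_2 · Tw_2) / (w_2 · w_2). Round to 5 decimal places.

w1 = Tv₀ = (5·(-3) + (-5)·(-2) + (-4)·0; (-1)·(-3) + 6·(-2) + (-2)·0; 5·(-3) + 3·(-2) + 6·0) = (-5, -9, -21)
w2 = Tw1 = (5·(-5) + (-5)·(-9) + (-4)·(-21); (-1)·(-5) + 6·(-9) + (-2)·(-21); 5·(-5) + 3·(-9) + 6·(-21)) = (104, -7, -178)
Tw2 = (1267, 210, -569)
w2·Tw2 = 104·1267 + (-7)·210 + (-178)·(-569) = 231580; w2·w2 = 104·104 + (-7)·(-7) + (-178)·(-178) = 42549
λ ≈ 231580/42549 = 5.44267

5.44267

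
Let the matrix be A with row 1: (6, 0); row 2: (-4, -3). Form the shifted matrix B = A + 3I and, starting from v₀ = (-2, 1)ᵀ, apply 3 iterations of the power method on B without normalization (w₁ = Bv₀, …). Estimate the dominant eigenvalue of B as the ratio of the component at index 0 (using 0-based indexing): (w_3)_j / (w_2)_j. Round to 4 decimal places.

9.0000

B = A + 3I has rows (9, 0); (-4, 0)
w1 = Bv₀ = (-18, 8)
w2 = Bw1 = (-162, 72)
w3 = Bw2 = (-1458, 648)
Ratio: -1458/-162 = 9.0000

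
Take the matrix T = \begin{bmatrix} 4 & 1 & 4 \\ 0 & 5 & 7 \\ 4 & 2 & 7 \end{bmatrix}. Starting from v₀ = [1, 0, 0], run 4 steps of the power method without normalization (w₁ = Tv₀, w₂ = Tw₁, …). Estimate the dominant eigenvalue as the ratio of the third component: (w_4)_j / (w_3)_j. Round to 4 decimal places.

w1 = Tv₀ = (4·1 + 1·0 + 4·0; 0·1 + 5·0 + 7·0; 4·1 + 2·0 + 7·0) = (4, 0, 4)
w2 = Tw1 = (4·4 + 1·0 + 4·4; 0·4 + 5·0 + 7·4; 4·4 + 2·0 + 7·4) = (32, 28, 44)
w3 = Tw2 = (332, 448, 492)
w4 = Tw3 = (3744, 5684, 5668)
Ratio at component: 5668 / 492 = 11.5203

11.5203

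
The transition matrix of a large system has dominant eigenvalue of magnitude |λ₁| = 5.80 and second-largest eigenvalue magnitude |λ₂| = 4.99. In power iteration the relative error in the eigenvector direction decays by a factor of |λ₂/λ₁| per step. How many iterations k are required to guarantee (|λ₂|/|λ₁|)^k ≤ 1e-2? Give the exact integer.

31

|λ₂/λ₁| = 4.99/5.80 = 0.86034
Need k ≥ ln(1e-2) / ln(0.86034) = -4.6052 / -0.1504 ≈ 30.615
Smallest integer k satisfying the bound: 31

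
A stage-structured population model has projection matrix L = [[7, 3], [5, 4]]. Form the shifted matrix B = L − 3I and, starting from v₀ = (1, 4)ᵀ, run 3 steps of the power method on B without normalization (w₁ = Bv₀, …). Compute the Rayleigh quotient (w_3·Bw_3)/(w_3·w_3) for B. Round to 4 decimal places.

B = L − 3I has rows (4, 3); (5, 1)
w1 = Bv₀ = (4·1 + 3·4; 5·1 + 1·4) = (16, 9)
w2 = Bw1 = (4·16 + 3·9; 5·16 + 1·9) = (91, 89)
w3 = Bw2 = (631, 544)
Bw3 = (4156, 3699)
w3·Bw3 = 4634692; w3·w3 = 694097; μ ≈ 4634692/694097 = 6.6773

6.6773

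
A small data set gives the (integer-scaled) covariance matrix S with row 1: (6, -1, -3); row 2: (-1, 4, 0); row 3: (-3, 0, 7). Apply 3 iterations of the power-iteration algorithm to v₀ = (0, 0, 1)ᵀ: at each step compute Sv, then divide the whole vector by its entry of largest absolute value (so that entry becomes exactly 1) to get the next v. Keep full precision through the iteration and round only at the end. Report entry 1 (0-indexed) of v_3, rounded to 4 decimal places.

0.0975

Sv0 = (-3.00000, 0.00000, 7.00000); divide by 7.00000 → v1 = (-0.42857, 0.00000, 1.00000)
Sv1 = (-5.57143, 0.42857, 8.28571); divide by 8.28571 → v2 = (-0.67241, 0.05172, 1.00000)
Sv2 = (-7.08621, 0.87931, 9.01724); divide by 9.01724 → v3 = (-0.78585, 0.09751, 1.00000)
Requested entry of v3: 51/523 = 0.0975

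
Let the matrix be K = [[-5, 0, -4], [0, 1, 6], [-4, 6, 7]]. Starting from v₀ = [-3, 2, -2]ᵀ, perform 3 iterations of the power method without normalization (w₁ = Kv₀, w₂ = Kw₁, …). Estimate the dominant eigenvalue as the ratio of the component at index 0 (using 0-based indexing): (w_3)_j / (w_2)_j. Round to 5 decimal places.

-7.11613

w1 = Kv₀ = ((-5)·(-3) + 0·2 + (-4)·(-2); 0·(-3) + 1·2 + 6·(-2); (-4)·(-3) + 6·2 + 7·(-2)) = (23, -10, 10)
w2 = Kw1 = ((-5)·23 + 0·(-10) + (-4)·10; 0·23 + 1·(-10) + 6·10; (-4)·23 + 6·(-10) + 7·10) = (-155, 50, -82)
w3 = Kw2 = (1103, -442, 346)
Ratio at component: 1103 / -155 = -7.11613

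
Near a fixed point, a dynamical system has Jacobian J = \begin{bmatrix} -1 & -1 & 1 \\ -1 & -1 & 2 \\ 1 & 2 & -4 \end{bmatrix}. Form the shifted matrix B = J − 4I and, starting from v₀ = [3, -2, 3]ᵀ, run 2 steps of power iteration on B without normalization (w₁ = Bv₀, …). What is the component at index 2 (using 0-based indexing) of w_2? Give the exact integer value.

B = J − 4I has rows (-5, -1, 1); (-1, -5, 2); (1, 2, -8)
w1 = Bv₀ = ((-5)·3 + (-1)·(-2) + 1·3; (-1)·3 + (-5)·(-2) + 2·3; 1·3 + 2·(-2) + (-8)·3) = (-10, 13, -25)
w2 = Bw1 = ((-5)·(-10) + (-1)·13 + 1·(-25); (-1)·(-10) + (-5)·13 + 2·(-25); 1·(-10) + 2·13 + (-8)·(-25)) = (12, -105, 216)
Requested component of w2: 216

216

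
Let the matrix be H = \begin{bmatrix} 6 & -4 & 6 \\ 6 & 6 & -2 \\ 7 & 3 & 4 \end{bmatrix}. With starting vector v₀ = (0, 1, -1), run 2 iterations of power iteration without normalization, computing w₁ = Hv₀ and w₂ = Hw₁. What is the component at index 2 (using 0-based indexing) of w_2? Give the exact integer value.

-50

w1 = Hv₀ = (6·0 + (-4)·1 + 6·(-1); 6·0 + 6·1 + (-2)·(-1); 7·0 + 3·1 + 4·(-1)) = (-10, 8, -1)
w2 = Hw1 = (6·(-10) + (-4)·8 + 6·(-1); 6·(-10) + 6·8 + (-2)·(-1); 7·(-10) + 3·8 + 4·(-1)) = (-98, -10, -50)
The requested component of w2 is -50.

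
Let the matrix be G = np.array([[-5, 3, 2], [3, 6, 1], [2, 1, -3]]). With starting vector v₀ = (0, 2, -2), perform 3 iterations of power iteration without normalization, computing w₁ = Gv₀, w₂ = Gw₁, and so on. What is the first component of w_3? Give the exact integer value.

22

w1 = Gv₀ = ((-5)·0 + 3·2 + 2·(-2); 3·0 + 6·2 + 1·(-2); 2·0 + 1·2 + (-3)·(-2)) = (2, 10, 8)
w2 = Gw1 = ((-5)·2 + 3·10 + 2·8; 3·2 + 6·10 + 1·8; 2·2 + 1·10 + (-3)·8) = (36, 74, -10)
w3 = Gw2 = (22, 542, 176)
The requested component of w3 is 22.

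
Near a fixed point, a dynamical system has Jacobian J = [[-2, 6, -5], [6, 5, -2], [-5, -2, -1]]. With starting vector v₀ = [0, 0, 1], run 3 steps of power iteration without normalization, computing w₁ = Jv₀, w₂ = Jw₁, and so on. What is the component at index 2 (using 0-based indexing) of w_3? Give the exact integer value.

31

w1 = Jv₀ = (-5, -2, -1)
w2 = Jw1 = (3, -38, 30)
w3 = Jw2 = (-384, -232, 31)
The requested component of w3 is 31.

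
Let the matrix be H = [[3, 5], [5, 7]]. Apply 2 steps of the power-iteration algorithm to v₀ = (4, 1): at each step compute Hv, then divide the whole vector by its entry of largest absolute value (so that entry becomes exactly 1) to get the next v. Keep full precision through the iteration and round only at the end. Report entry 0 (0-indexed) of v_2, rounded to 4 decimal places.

0.6788

Hv0 = (17.00000, 27.00000); divide by 27.00000 → v1 = (0.62963, 1.00000)
Hv1 = (6.88889, 10.14815); divide by 10.14815 → v2 = (0.67883, 1.00000)
Requested entry of v2: 186/274 = 0.6788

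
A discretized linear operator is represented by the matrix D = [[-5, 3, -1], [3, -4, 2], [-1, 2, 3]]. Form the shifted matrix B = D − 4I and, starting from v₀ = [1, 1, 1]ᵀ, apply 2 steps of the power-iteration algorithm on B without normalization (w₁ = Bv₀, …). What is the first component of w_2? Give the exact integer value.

B = D − 4I has rows (-9, 3, -1); (3, -8, 2); (-1, 2, -1)
w1 = Bv₀ = (-7, -3, 0)
w2 = Bw1 = (54, 3, 1)
Requested component of w2: 54

54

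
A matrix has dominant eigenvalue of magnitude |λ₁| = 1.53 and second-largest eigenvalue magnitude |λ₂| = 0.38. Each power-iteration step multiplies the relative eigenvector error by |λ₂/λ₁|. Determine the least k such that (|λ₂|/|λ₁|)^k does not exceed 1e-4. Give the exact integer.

7

|λ₂/λ₁| = 0.38/1.53 = 0.24837
Need k ≥ ln(1e-4) / ln(0.24837) = -9.2103 / -1.3929 ≈ 6.613
Smallest integer k satisfying the bound: 7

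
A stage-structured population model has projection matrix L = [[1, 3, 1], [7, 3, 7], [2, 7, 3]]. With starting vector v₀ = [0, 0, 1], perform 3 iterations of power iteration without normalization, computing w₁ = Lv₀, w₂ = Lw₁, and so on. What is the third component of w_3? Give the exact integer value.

w1 = Lv₀ = (1, 7, 3)
w2 = Lw1 = (25, 49, 60)
w3 = Lw2 = (232, 742, 573)
The requested component of w3 is 573.

573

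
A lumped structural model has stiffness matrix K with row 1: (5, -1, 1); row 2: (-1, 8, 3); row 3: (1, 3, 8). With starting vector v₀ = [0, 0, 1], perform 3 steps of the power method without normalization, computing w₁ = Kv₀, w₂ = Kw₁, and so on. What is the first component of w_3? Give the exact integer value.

77

w1 = Kv₀ = (1, 3, 8)
w2 = Kw1 = (10, 47, 74)
w3 = Kw2 = (77, 588, 743)
The requested component of w3 is 77.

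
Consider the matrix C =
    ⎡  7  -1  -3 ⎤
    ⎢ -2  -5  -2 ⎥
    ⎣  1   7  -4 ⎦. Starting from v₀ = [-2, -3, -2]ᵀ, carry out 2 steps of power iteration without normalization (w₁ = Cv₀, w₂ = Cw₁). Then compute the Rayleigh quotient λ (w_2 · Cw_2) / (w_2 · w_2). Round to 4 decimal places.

w1 = Cv₀ = (-5, 23, -15)
w2 = Cw1 = (-13, -75, 216)
Cw2 = (-664, -31, -1402)
w2·Cw2 = (-13)·(-664) + (-75)·(-31) + 216·(-1402) = -291875; w2·w2 = (-13)·(-13) + (-75)·(-75) + 216·216 = 52450
λ ≈ -291875/52450 = -5.5648

-5.5648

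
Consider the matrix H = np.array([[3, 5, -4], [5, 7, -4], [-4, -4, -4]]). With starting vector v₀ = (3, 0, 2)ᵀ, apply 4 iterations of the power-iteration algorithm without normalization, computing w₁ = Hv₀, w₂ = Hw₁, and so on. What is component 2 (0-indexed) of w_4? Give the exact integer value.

w1 = Hv₀ = (1, 7, -20)
w2 = Hw1 = (118, 134, 48)
w3 = Hw2 = (832, 1336, -1200)
w4 = Hw3 = (13976, 18312, -3872)
The requested component of w4 is -3872.

-3872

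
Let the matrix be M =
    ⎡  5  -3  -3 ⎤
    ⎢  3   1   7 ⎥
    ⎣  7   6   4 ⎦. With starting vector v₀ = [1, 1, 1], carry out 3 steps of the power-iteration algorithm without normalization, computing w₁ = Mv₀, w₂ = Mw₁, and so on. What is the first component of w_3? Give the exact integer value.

-1207

w1 = Mv₀ = (5·1 + (-3)·1 + (-3)·1; 3·1 + 1·1 + 7·1; 7·1 + 6·1 + 4·1) = (-1, 11, 17)
w2 = Mw1 = (5·(-1) + (-3)·11 + (-3)·17; 3·(-1) + 1·11 + 7·17; 7·(-1) + 6·11 + 4·17) = (-89, 127, 127)
w3 = Mw2 = (-1207, 749, 647)
The requested component of w3 is -1207.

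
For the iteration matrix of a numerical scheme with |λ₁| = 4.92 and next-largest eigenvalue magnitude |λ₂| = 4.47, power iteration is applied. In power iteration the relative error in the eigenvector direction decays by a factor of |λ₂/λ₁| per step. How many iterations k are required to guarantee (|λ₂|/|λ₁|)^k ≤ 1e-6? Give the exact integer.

145

|λ₂/λ₁| = 4.47/4.92 = 0.90854
Need k ≥ ln(1e-6) / ln(0.90854) = -13.8155 / -0.0959 ≈ 144.031
Smallest integer k satisfying the bound: 145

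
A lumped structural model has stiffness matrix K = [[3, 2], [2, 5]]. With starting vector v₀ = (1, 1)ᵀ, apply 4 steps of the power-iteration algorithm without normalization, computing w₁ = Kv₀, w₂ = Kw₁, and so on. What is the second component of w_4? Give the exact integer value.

1769

w1 = Kv₀ = (3·1 + 2·1; 2·1 + 5·1) = (5, 7)
w2 = Kw1 = (3·5 + 2·7; 2·5 + 5·7) = (29, 45)
w3 = Kw2 = (177, 283)
w4 = Kw3 = (1097, 1769)
The requested component of w4 is 1769.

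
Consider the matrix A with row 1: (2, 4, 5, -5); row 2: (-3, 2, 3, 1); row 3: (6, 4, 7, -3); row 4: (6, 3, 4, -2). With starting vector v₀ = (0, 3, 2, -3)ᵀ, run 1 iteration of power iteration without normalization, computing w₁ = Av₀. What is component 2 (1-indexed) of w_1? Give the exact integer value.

9

w1 = Av₀ = (37, 9, 35, 23)
The requested component of w1 is 9.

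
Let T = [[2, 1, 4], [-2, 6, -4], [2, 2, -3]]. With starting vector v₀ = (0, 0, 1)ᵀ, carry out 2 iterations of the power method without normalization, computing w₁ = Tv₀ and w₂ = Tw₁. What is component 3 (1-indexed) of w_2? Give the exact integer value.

9

w1 = Tv₀ = (2·0 + 1·0 + 4·1; (-2)·0 + 6·0 + (-4)·1; 2·0 + 2·0 + (-3)·1) = (4, -4, -3)
w2 = Tw1 = (2·4 + 1·(-4) + 4·(-3); (-2)·4 + 6·(-4) + (-4)·(-3); 2·4 + 2·(-4) + (-3)·(-3)) = (-8, -20, 9)
The requested component of w2 is 9.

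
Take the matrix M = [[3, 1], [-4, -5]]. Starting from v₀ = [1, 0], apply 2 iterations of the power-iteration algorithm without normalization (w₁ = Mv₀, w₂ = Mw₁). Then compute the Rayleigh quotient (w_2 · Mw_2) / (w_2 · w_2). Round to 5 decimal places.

-4.10112

w1 = Mv₀ = (3, -4)
w2 = Mw1 = (5, 8)
Mw2 = (23, -60)
w2·Mw2 = 5·23 + 8·(-60) = -365; w2·w2 = 5·5 + 8·8 = 89
λ ≈ -365/89 = -4.10112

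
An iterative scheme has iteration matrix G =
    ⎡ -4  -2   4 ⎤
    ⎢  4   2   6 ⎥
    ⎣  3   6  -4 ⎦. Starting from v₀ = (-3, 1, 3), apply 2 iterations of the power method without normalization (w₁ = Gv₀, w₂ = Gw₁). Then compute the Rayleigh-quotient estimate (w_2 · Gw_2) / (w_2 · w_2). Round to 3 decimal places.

w1 = Gv₀ = (22, 8, -15)
w2 = Gw1 = (-164, 14, 174)
Gw2 = (1324, 416, -1104)
w2·Gw2 = (-164)·1324 + 14·416 + 174·(-1104) = -403408; w2·w2 = (-164)·(-164) + 14·14 + 174·174 = 57368
λ ≈ -403408/57368 = -7.032

-7.032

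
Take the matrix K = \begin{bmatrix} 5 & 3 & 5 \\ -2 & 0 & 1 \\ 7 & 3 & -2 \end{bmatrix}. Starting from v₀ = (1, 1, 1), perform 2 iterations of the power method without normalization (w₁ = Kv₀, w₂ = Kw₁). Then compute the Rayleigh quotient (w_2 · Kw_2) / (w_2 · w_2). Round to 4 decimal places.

λ ≈ 7.7149

w1 = Kv₀ = (13, -1, 8)
w2 = Kw1 = (102, -18, 72)
Kw2 = (816, -132, 516)
w2·Kw2 = 102·816 + (-18)·(-132) + 72·516 = 122760; w2·w2 = 102·102 + (-18)·(-18) + 72·72 = 15912
λ ≈ 122760/15912 = 7.7149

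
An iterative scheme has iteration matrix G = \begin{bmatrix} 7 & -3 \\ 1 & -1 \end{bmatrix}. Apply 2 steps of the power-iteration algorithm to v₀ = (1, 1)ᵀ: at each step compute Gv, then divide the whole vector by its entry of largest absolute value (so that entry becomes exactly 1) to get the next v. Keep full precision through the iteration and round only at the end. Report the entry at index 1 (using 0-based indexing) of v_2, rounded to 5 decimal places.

0.14286

Gv0 = (4.000000, 0.000000); divide by 4.000000 → v1 = (1.000000, 0.000000)
Gv1 = (7.000000, 1.000000); divide by 7.000000 → v2 = (1.000000, 0.142857)
Requested entry of v2: 4/28 = 0.14286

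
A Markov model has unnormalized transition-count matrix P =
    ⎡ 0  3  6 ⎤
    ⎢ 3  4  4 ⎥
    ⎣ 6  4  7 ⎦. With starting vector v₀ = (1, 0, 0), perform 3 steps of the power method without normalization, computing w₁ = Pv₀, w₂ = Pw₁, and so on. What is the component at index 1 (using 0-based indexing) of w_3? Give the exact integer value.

w1 = Pv₀ = (0, 3, 6)
w2 = Pw1 = (45, 36, 54)
w3 = Pw2 = (432, 495, 792)
The requested component of w3 is 495.

495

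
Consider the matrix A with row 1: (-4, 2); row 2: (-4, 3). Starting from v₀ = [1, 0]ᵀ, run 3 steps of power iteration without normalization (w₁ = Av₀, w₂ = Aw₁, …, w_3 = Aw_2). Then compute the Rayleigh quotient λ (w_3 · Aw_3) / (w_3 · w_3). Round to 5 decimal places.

-2.11475

w1 = Av₀ = (-4, -4)
w2 = Aw1 = (8, 4)
w3 = Aw2 = (-24, -20)
Aw3 = (56, 36)
w3·Aw3 = (-24)·56 + (-20)·36 = -2064; w3·w3 = (-24)·(-24) + (-20)·(-20) = 976
λ ≈ -2064/976 = -2.11475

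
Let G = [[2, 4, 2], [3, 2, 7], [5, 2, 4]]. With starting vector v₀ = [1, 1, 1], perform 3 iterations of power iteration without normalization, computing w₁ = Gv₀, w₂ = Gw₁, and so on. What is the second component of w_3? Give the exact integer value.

1264

w1 = Gv₀ = (2·1 + 4·1 + 2·1; 3·1 + 2·1 + 7·1; 5·1 + 2·1 + 4·1) = (8, 12, 11)
w2 = Gw1 = (2·8 + 4·12 + 2·11; 3·8 + 2·12 + 7·11; 5·8 + 2·12 + 4·11) = (86, 125, 108)
w3 = Gw2 = (888, 1264, 1112)
The requested component of w3 is 1264.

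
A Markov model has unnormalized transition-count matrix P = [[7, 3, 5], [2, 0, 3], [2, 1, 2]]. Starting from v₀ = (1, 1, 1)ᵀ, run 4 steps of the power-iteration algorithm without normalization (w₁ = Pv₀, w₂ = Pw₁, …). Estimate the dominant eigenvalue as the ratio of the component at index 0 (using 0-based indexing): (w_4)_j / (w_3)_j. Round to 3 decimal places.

w1 = Pv₀ = (7·1 + 3·1 + 5·1; 2·1 + 0·1 + 3·1; 2·1 + 1·1 + 2·1) = (15, 5, 5)
w2 = Pw1 = (7·15 + 3·5 + 5·5; 2·15 + 0·5 + 3·5; 2·15 + 1·5 + 2·5) = (145, 45, 45)
w3 = Pw2 = (1375, 425, 425)
w4 = Pw3 = (13025, 4025, 4025)
Ratio at component: 13025 / 1375 = 9.473

λ ≈ 9.473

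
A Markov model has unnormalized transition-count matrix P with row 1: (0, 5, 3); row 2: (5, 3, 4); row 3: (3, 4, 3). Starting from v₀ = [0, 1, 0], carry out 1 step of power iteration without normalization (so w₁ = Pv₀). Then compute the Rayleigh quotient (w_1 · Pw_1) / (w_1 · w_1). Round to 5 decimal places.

8.82000

w1 = Pv₀ = (5, 3, 4)
Pw1 = (27, 50, 39)
w1·Pw1 = 5·27 + 3·50 + 4·39 = 441; w1·w1 = 5·5 + 3·3 + 4·4 = 50
λ ≈ 441/50 = 8.82000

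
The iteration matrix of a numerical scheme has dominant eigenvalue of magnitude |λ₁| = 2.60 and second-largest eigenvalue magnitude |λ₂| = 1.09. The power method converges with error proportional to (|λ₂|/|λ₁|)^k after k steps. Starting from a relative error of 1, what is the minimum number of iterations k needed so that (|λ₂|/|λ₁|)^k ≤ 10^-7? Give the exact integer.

19

|λ₂/λ₁| = 1.09/2.60 = 0.41923
Need k ≥ ln(10^-7) / ln(0.41923) = -16.1181 / -0.8693 ≈ 18.541
Smallest integer k satisfying the bound: 19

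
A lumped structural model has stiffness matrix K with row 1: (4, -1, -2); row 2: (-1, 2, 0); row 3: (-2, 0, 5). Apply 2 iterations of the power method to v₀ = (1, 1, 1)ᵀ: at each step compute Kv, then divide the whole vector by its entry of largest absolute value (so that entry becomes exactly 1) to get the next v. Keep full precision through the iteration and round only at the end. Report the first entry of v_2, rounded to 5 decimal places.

Kv0 = (1.000000, 1.000000, 3.000000); divide by 3.000000 → v1 = (0.333333, 0.333333, 1.000000)
Kv1 = (-1.000000, 0.333333, 4.333333); divide by 4.333333 → v2 = (-0.230769, 0.076923, 1.000000)
Requested entry of v2: -3/13 = -0.23077

-0.23077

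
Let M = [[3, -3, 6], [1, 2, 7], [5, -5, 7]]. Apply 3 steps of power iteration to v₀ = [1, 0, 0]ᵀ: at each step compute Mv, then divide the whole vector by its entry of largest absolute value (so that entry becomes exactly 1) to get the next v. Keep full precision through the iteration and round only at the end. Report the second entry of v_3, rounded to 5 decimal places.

1.00000

Mv0 = (3.000000, 1.000000, 5.000000); divide by 5.000000 → v1 = (0.600000, 0.200000, 1.000000)
Mv1 = (7.200000, 8.000000, 9.000000); divide by 9.000000 → v2 = (0.800000, 0.888889, 1.000000)
Mv2 = (5.733333, 9.577778, 6.555556); divide by 9.577778 → v3 = (0.598608, 1.000000, 0.684455)
Requested entry of v3: 431/431 = 1.00000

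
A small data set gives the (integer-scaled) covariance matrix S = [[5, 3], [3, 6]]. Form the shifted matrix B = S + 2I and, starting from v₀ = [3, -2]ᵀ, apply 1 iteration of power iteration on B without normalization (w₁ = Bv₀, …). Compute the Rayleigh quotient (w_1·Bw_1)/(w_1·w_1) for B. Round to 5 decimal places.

μ ≈ 4.87956

B = S + 2I has rows (7, 3); (3, 8)
w1 = Bv₀ = (7·3 + 3·(-2); 3·3 + 8·(-2)) = (15, -7)
Bw1 = (84, -11)
w1·Bw1 = 1337; w1·w1 = 274; μ ≈ 1337/274 = 4.87956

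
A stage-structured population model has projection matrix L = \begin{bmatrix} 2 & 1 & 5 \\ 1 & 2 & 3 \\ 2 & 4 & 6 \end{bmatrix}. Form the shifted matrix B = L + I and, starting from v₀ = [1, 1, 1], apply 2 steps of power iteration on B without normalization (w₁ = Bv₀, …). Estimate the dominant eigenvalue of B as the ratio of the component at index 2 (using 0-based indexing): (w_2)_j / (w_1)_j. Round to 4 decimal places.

B = L + I has rows (3, 1, 5); (1, 3, 3); (2, 4, 7)
w1 = Bv₀ = (9, 7, 13)
w2 = Bw1 = (99, 69, 137)
Ratio: 137/13 = 10.5385

10.5385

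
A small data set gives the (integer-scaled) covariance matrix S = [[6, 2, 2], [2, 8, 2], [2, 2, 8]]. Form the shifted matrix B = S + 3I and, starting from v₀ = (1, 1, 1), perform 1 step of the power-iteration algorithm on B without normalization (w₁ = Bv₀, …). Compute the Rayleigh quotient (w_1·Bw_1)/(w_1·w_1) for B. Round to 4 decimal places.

B = S + 3I has rows (9, 2, 2); (2, 11, 2); (2, 2, 11)
w1 = Bv₀ = (9·1 + 2·1 + 2·1; 2·1 + 11·1 + 2·1; 2·1 + 2·1 + 11·1) = (13, 15, 15)
Bw1 = (177, 221, 221)
w1·Bw1 = 8931; w1·w1 = 619; μ ≈ 8931/619 = 14.4281

μ ≈ 14.4281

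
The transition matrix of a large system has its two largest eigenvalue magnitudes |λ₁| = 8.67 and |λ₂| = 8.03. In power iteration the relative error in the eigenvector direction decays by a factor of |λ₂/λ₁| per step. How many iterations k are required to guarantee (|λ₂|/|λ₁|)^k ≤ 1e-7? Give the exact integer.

211

|λ₂/λ₁| = 8.03/8.67 = 0.92618
Need k ≥ ln(1e-7) / ln(0.92618) = -16.1181 / -0.0767 ≈ 210.188
Smallest integer k satisfying the bound: 211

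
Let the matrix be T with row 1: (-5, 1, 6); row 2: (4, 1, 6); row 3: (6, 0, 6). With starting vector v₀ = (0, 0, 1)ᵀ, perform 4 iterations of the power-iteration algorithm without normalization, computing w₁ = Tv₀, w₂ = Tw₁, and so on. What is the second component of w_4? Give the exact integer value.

5322

w1 = Tv₀ = ((-5)·0 + 1·0 + 6·1; 4·0 + 1·0 + 6·1; 6·0 + 0·0 + 6·1) = (6, 6, 6)
w2 = Tw1 = ((-5)·6 + 1·6 + 6·6; 4·6 + 1·6 + 6·6; 6·6 + 0·6 + 6·6) = (12, 66, 72)
w3 = Tw2 = (438, 546, 504)
w4 = Tw3 = (1380, 5322, 5652)
The requested component of w4 is 5322.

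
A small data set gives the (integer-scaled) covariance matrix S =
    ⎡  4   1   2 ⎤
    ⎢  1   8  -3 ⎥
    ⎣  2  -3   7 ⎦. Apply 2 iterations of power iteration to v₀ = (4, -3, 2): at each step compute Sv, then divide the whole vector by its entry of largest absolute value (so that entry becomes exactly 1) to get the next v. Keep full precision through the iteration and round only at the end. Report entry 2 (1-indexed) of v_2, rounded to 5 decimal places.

-0.86322

Sv0 = (17.000000, -26.000000, 31.000000); divide by 31.000000 → v1 = (0.548387, -0.838710, 1.000000)
Sv1 = (3.354839, -9.161290, 10.612903); divide by 10.612903 → v2 = (0.316109, -0.863222, 1.000000)
Requested entry of v2: -284/329 = -0.86322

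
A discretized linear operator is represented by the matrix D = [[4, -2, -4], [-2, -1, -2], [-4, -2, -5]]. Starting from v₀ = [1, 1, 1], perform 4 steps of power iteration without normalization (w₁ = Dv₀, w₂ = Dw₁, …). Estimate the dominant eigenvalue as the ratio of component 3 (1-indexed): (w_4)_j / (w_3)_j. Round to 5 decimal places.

w1 = Dv₀ = (4·1 + (-2)·1 + (-4)·1; (-2)·1 + (-1)·1 + (-2)·1; (-4)·1 + (-2)·1 + (-5)·1) = (-2, -5, -11)
w2 = Dw1 = (4·(-2) + (-2)·(-5) + (-4)·(-11); (-2)·(-2) + (-1)·(-5) + (-2)·(-11); (-4)·(-2) + (-2)·(-5) + (-5)·(-11)) = (46, 31, 73)
w3 = Dw2 = (-170, -269, -611)
w4 = Dw3 = (2302, 1831, 4273)
Ratio at component: 4273 / -611 = -6.99345

λ ≈ -6.99345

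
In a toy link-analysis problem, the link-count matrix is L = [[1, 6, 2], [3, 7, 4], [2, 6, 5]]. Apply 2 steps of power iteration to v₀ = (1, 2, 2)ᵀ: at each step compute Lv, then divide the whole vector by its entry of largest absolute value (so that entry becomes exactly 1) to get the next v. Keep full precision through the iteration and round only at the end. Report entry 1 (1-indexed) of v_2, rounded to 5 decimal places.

Lv0 = (17.000000, 25.000000, 24.000000); divide by 25.000000 → v1 = (0.680000, 1.000000, 0.960000)
Lv1 = (8.600000, 12.880000, 12.160000); divide by 12.880000 → v2 = (0.667702, 1.000000, 0.944099)
Requested entry of v2: 215/322 = 0.66770

0.66770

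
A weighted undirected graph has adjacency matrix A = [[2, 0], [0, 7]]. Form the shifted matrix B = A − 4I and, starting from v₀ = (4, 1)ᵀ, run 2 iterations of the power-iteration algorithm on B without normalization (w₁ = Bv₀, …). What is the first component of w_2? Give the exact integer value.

B = A − 4I has rows (-2, 0); (0, 3)
w1 = Bv₀ = ((-2)·4 + 0·1; 0·4 + 3·1) = (-8, 3)
w2 = Bw1 = ((-2)·(-8) + 0·3; 0·(-8) + 3·3) = (16, 9)
Requested component of w2: 16

16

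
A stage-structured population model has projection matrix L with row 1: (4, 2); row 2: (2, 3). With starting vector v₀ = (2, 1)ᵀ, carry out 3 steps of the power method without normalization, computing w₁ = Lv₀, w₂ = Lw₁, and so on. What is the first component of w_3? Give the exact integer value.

298

w1 = Lv₀ = (4·2 + 2·1; 2·2 + 3·1) = (10, 7)
w2 = Lw1 = (4·10 + 2·7; 2·10 + 3·7) = (54, 41)
w3 = Lw2 = (298, 231)
The requested component of w3 is 298.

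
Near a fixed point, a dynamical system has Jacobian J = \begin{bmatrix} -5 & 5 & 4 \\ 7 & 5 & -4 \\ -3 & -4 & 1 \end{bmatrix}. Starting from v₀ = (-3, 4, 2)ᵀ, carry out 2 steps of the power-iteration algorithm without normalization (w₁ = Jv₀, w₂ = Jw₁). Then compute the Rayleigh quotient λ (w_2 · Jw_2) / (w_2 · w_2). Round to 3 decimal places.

λ ≈ -4.173

w1 = Jv₀ = (43, -9, -5)
w2 = Jw1 = (-280, 276, -98)
Jw2 = (2388, -188, -362)
w2·Jw2 = (-280)·2388 + 276·(-188) + (-98)·(-362) = -685052; w2·w2 = (-280)·(-280) + 276·276 + (-98)·(-98) = 164180
λ ≈ -685052/164180 = -4.173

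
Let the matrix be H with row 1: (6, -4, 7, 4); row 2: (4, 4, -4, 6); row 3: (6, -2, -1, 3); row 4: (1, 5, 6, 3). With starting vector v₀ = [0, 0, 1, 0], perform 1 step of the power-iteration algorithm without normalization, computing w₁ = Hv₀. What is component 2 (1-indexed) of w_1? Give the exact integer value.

w1 = Hv₀ = (6·0 + (-4)·0 + 7·1 + 4·0; 4·0 + 4·0 + (-4)·1 + 6·0; 6·0 + (-2)·0 + (-1)·1 + 3·0; 1·0 + 5·0 + 6·1 + 3·0) = (7, -4, -1, 6)
The requested component of w1 is -4.

-4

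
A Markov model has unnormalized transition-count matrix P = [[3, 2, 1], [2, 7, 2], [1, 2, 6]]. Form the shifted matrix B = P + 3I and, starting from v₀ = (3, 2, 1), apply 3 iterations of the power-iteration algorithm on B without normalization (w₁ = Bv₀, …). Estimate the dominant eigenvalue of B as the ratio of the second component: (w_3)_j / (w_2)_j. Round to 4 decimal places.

12.4190

B = P + 3I has rows (6, 2, 1); (2, 10, 2); (1, 2, 9)
w1 = Bv₀ = (6·3 + 2·2 + 1·1; 2·3 + 10·2 + 2·1; 1·3 + 2·2 + 9·1) = (23, 28, 16)
w2 = Bw1 = (6·23 + 2·28 + 1·16; 2·23 + 10·28 + 2·16; 1·23 + 2·28 + 9·16) = (210, 358, 223)
w3 = Bw2 = (2199, 4446, 2933)
Ratio: 4446/358 = 12.4190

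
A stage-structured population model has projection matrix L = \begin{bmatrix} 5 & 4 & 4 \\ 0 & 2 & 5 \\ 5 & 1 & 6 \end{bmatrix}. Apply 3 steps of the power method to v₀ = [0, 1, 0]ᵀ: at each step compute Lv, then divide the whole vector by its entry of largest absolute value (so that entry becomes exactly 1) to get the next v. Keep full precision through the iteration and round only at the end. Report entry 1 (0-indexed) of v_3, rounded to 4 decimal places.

Lv0 = (4.00000, 2.00000, 1.00000); divide by 4.00000 → v1 = (1.00000, 0.50000, 0.25000)
Lv1 = (8.00000, 2.25000, 7.00000); divide by 8.00000 → v2 = (1.00000, 0.28125, 0.87500)
Lv2 = (9.62500, 4.93750, 10.53125); divide by 10.53125 → v3 = (0.91395, 0.46884, 1.00000)
Requested entry of v3: 158/337 = 0.4688

0.4688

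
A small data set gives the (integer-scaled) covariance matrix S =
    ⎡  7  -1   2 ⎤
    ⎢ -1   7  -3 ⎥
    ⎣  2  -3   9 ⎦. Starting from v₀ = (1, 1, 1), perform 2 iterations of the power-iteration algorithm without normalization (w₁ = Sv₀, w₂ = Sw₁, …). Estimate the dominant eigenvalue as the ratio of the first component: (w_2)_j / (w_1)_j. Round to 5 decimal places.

w1 = Sv₀ = (8, 3, 8)
w2 = Sw1 = (69, -11, 79)
Ratio at component: 69 / 8 = 8.62500

8.62500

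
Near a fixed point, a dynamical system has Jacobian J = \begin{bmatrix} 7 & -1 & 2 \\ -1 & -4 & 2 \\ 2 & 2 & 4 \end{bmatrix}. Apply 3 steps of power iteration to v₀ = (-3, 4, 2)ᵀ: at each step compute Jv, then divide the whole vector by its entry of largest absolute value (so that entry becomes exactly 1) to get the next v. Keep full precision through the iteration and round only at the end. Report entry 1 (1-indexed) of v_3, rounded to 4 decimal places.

Jv0 = (-21.00000, -9.00000, 10.00000); divide by -21.00000 → v1 = (1.00000, 0.42857, -0.47619)
Jv1 = (5.61905, -3.66667, 0.95238); divide by 5.61905 → v2 = (1.00000, -0.65254, 0.16949)
Jv2 = (7.99153, 1.94915, 1.37288); divide by 7.99153 → v3 = (1.00000, 0.24390, 0.17179)
Requested entry of v3: -943/-943 = 1.0000

1.0000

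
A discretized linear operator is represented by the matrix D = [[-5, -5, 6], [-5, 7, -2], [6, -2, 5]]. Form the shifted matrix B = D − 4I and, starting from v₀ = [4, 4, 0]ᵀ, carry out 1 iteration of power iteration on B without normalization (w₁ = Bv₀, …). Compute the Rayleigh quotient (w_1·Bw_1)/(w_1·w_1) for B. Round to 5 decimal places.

B = D − 4I has rows (-9, -5, 6); (-5, 3, -2); (6, -2, 1)
w1 = Bv₀ = ((-9)·4 + (-5)·4 + 6·0; (-5)·4 + 3·4 + (-2)·0; 6·4 + (-2)·4 + 1·0) = (-56, -8, 16)
Bw1 = (640, 224, -304)
w1·Bw1 = -42496; w1·w1 = 3456; μ ≈ -42496/3456 = -12.29630

μ ≈ -12.29630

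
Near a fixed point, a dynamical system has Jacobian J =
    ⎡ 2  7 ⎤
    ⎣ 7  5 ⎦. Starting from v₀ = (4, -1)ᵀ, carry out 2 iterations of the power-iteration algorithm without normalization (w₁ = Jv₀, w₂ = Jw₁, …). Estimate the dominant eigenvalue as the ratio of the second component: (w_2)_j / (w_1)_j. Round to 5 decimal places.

w1 = Jv₀ = (2·4 + 7·(-1); 7·4 + 5·(-1)) = (1, 23)
w2 = Jw1 = (2·1 + 7·23; 7·1 + 5·23) = (163, 122)
Ratio at component: 122 / 23 = 5.30435

5.30435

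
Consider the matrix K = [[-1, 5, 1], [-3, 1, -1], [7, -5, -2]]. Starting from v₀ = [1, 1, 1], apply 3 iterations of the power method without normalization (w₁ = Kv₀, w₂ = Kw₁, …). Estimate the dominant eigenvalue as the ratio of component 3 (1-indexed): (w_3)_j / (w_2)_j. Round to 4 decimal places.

w1 = Kv₀ = ((-1)·1 + 5·1 + 1·1; (-3)·1 + 1·1 + (-1)·1; 7·1 + (-5)·1 + (-2)·1) = (5, -3, 0)
w2 = Kw1 = ((-1)·5 + 5·(-3) + 1·0; (-3)·5 + 1·(-3) + (-1)·0; 7·5 + (-5)·(-3) + (-2)·0) = (-20, -18, 50)
w3 = Kw2 = (-20, -8, -150)
Ratio at component: -150 / 50 = -3.0000

λ ≈ -3.0000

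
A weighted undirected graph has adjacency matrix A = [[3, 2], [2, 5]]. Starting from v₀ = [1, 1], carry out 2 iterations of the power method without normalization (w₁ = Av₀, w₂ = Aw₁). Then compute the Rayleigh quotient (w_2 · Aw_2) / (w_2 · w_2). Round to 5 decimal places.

w1 = Av₀ = (3·1 + 2·1; 2·1 + 5·1) = (5, 7)
w2 = Aw1 = (3·5 + 2·7; 2·5 + 5·7) = (29, 45)
Aw2 = (177, 283)
w2·Aw2 = 29·177 + 45·283 = 17868; w2·w2 = 29·29 + 45·45 = 2866
λ ≈ 17868/2866 = 6.23447

6.23447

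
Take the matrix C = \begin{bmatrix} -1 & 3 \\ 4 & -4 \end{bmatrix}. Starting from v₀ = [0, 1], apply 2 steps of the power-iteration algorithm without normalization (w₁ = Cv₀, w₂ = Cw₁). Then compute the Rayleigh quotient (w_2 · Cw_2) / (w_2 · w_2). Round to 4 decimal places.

-6.2448

w1 = Cv₀ = ((-1)·0 + 3·1; 4·0 + (-4)·1) = (3, -4)
w2 = Cw1 = ((-1)·3 + 3·(-4); 4·3 + (-4)·(-4)) = (-15, 28)
Cw2 = (99, -172)
w2·Cw2 = (-15)·99 + 28·(-172) = -6301; w2·w2 = (-15)·(-15) + 28·28 = 1009
λ ≈ -6301/1009 = -6.2448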